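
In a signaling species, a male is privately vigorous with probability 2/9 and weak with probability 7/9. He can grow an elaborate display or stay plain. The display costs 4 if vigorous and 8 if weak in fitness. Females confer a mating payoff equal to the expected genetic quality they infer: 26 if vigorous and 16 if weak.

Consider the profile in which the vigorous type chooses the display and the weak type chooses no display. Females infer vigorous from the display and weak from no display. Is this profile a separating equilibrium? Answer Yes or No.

Under these beliefs, the display earns mating payoff 26 and no display earns mating payoff 16.
vigorous: the display nets 26 − 4 = 22; no display nets 16. vigorous prefers the display.
weak: the display nets 26 − 8 = 18; no display nets 16. weak would deviate to the display.
weak has a profitable deviation, so the profile is not an equilibrium.

No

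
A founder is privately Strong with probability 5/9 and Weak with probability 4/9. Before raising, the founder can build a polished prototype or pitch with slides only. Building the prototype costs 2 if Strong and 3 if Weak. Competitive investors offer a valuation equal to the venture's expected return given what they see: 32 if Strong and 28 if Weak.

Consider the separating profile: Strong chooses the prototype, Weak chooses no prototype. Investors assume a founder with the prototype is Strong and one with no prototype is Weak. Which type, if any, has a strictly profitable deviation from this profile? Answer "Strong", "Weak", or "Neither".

Weak

The prototype pays 32; no prototype pays 28.
Strong: assigned the prototype, nets 32 − 2 = 30; deviating to no prototype nets 28.
Weak: assigned no prototype, nets 28; deviating to the prototype nets 32 − 3 = 29.
The Weak type gains 1 by deviating.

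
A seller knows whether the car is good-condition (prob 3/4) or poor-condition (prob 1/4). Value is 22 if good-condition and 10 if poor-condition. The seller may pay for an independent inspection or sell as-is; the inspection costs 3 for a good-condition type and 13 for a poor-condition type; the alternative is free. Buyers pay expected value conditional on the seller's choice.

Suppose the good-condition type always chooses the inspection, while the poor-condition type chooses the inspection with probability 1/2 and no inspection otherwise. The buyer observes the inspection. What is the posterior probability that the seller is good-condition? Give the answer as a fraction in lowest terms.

6/7

P(the inspection) = (3/4)·1 + (1/4)·(1/2) = 7/8.
By Bayes' rule, P(good-condition | the inspection) = (3/4) / (7/8) = 6/7.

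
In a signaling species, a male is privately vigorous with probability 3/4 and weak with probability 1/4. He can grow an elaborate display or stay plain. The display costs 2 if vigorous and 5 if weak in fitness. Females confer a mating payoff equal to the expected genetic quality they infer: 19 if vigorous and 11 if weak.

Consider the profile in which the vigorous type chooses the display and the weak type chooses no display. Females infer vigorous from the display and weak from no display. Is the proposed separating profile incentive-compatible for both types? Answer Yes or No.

No

Under these beliefs, the display earns mating payoff 19 and no display earns mating payoff 11.
vigorous: the display nets 19 − 2 = 17; no display nets 11. vigorous prefers the display.
weak: the display nets 19 − 5 = 14; no display nets 11. weak would deviate to the display.
weak has a profitable deviation, so the profile is not an equilibrium.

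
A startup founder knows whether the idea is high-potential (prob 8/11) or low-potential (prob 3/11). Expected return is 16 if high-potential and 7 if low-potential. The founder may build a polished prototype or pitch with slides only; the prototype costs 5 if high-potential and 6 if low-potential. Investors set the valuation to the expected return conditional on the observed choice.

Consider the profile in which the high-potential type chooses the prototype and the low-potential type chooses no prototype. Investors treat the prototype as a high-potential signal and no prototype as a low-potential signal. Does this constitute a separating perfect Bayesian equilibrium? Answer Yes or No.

No

Under these beliefs, the prototype earns valuation 16 and no prototype earns valuation 7.
high-potential: the prototype nets 16 − 5 = 11; no prototype nets 7. high-potential prefers the prototype.
low-potential: the prototype nets 16 − 6 = 10; no prototype nets 7. low-potential would deviate to the prototype.
low-potential has a profitable deviation, so the profile is not an equilibrium.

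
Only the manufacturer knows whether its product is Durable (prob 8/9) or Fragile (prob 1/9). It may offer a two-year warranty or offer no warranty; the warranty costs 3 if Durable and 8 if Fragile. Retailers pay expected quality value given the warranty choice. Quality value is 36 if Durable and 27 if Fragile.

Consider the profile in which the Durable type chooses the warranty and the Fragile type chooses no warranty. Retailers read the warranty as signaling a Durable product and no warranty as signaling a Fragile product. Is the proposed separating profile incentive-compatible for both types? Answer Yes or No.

Under these beliefs, the warranty earns price 36 and no warranty earns price 27.
Durable: the warranty nets 36 − 3 = 33; no warranty nets 27. Durable prefers the warranty.
Fragile: the warranty nets 36 − 8 = 28; no warranty nets 27. Fragile would deviate to the warranty.
Fragile has a profitable deviation, so the profile is not an equilibrium.

No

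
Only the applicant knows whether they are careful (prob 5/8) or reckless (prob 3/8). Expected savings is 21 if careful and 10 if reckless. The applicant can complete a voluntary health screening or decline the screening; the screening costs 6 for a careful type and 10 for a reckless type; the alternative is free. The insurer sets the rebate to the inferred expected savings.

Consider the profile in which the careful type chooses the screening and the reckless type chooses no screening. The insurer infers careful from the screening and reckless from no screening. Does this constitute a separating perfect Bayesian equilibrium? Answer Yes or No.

No

Under these beliefs, the screening earns rebate 21 and no screening earns rebate 10.
careful: the screening nets 21 − 6 = 15; no screening nets 10. careful prefers the screening.
reckless: the screening nets 21 − 10 = 11; no screening nets 10. reckless would deviate to the screening.
reckless has a profitable deviation, so the profile is not an equilibrium.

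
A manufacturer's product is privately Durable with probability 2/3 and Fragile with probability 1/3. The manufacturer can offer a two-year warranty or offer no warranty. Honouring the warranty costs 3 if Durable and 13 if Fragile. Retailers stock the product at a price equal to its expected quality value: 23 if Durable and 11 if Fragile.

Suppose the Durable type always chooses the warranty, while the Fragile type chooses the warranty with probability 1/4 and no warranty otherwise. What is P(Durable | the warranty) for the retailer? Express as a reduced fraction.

P(the warranty) = (2/3)·1 + (1/3)·(1/4) = 3/4.
By Bayes' rule, P(Durable | the warranty) = (2/3) / (3/4) = 8/9.

8/9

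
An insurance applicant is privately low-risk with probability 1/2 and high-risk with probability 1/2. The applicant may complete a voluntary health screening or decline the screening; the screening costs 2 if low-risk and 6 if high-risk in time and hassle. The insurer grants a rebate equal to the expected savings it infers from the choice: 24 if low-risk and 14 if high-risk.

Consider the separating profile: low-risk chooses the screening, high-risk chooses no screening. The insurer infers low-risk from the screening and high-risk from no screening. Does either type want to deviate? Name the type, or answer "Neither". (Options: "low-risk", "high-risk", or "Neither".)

high-risk

The screening pays 24; no screening pays 14.
low-risk: assigned the screening, nets 24 − 2 = 22; deviating to no screening nets 14.
high-risk: assigned no screening, nets 14; deviating to the screening nets 24 − 6 = 18.
The high-risk type gains 4 by deviating.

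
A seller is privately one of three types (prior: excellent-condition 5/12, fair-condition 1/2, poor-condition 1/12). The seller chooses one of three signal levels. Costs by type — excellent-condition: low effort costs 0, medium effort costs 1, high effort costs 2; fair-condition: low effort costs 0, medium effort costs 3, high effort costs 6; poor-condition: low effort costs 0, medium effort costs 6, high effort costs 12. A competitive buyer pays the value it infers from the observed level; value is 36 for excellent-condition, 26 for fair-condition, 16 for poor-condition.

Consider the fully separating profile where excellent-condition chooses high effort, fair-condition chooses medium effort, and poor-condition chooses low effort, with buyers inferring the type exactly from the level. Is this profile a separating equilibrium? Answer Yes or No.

Separating prices: high effort → 36, medium effort → 26, low effort → 16.
excellent-condition (assigned high effort): low effort: 16 − 0 = 16; medium effort: 26 − 1 = 25; high effort: 36 − 2 = 34. excellent-condition stays.
fair-condition (assigned medium effort): low effort: 16 − 0 = 16; medium effort: 26 − 3 = 23; high effort: 36 − 6 = 30. fair-condition prefers high effort.
poor-condition (assigned low effort): low effort: 16 − 0 = 16; medium effort: 26 − 6 = 20; high effort: 36 − 12 = 24. poor-condition prefers high effort.
At least one type deviates; the separating profile fails.

No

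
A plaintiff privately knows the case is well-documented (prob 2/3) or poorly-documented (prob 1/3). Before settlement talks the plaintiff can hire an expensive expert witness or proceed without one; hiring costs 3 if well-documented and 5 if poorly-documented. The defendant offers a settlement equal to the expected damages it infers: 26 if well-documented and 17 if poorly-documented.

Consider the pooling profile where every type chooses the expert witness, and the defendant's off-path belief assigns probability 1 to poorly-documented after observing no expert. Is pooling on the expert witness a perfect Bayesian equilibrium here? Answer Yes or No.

Yes

On path, the defendant holds the prior and pays 2/3·26 + 1/3·17 = 23. Off path (no expert), believing poorly-documented, it pays 17.
well-documented: the expert witness nets 23 − 3 = 20; no expert nets 17. well-documented stays.
poorly-documented: the expert witness nets 23 − 5 = 18; no expert nets 17. poorly-documented stays.
No type deviates, so pooling is sustained.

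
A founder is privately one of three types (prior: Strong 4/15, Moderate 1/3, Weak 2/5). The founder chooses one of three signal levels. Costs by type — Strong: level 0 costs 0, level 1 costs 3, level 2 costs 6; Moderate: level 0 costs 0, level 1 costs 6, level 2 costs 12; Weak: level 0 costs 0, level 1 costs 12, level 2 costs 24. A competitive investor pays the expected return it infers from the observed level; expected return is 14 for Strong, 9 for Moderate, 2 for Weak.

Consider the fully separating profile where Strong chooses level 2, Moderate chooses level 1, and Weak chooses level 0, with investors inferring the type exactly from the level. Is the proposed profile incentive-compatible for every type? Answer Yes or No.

Separating valuations: level 2 → 14, level 1 → 9, level 0 → 2.
Strong (assigned level 2): level 0: 2 − 0 = 2; level 1: 9 − 3 = 6; level 2: 14 − 6 = 8. Strong stays.
Moderate (assigned level 1): level 0: 2 − 0 = 2; level 1: 9 − 6 = 3; level 2: 14 − 12 = 2. Moderate stays.
Weak (assigned level 0): level 0: 2 − 0 = 2; level 1: 9 − 12 = -3; level 2: 14 − 24 = -10. Weak stays.
Every type prefers its assigned level; separation holds.

Yes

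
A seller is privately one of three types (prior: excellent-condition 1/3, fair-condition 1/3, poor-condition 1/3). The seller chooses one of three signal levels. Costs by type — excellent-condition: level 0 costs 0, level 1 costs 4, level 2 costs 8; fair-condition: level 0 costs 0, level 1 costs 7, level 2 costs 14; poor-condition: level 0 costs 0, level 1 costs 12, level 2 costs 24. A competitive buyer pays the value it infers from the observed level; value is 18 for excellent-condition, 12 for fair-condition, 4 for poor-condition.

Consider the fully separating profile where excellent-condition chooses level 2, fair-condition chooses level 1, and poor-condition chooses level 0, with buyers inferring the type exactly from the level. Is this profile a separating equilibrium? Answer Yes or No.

Separating prices: level 2 → 18, level 1 → 12, level 0 → 4.
excellent-condition (assigned level 2): level 0: 4 − 0 = 4; level 1: 12 − 4 = 8; level 2: 18 − 8 = 10. excellent-condition stays.
fair-condition (assigned level 1): level 0: 4 − 0 = 4; level 1: 12 − 7 = 5; level 2: 18 − 14 = 4. fair-condition stays.
poor-condition (assigned level 0): level 0: 4 − 0 = 4; level 1: 12 − 12 = 0; level 2: 18 − 24 = -6. poor-condition stays.
Every type prefers its assigned level; separation holds.

Yes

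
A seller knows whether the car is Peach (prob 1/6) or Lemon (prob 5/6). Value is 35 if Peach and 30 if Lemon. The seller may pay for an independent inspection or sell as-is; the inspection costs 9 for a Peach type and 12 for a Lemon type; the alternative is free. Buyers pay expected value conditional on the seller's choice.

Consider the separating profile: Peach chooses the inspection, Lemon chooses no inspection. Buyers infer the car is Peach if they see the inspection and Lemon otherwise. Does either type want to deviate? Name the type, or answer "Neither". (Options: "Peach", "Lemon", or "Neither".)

The inspection pays 35; no inspection pays 30.
Peach: assigned the inspection, nets 35 − 9 = 26; deviating to no inspection nets 30.
Lemon: assigned no inspection, nets 30; deviating to the inspection nets 35 − 12 = 23.
The Peach type gains 4 by deviating.

Peach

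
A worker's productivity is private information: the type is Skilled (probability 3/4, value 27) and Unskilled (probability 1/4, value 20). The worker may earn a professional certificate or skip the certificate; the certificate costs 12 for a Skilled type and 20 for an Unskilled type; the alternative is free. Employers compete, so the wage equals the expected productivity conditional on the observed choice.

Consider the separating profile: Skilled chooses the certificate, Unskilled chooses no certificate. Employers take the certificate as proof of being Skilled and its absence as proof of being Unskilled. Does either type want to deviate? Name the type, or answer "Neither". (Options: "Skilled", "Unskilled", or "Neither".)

The certificate pays 27; no certificate pays 20.
Skilled: assigned the certificate, nets 27 − 12 = 15; deviating to no certificate nets 20.
Unskilled: assigned no certificate, nets 20; deviating to the certificate nets 27 − 20 = 7.
The Skilled type gains 5 by deviating.

Skilled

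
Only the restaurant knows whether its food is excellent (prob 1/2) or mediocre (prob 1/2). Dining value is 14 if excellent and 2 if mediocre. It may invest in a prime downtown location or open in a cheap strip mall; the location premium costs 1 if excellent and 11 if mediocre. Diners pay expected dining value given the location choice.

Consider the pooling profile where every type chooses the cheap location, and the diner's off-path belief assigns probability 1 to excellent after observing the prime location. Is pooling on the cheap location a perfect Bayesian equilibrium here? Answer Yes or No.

On path, the diner holds the prior and pays 1/2·14 + 1/2·2 = 8. Off path (the prime location), believing excellent, it pays 14.
excellent: the cheap location nets 8; the prime location nets 14 − 1 = 13. excellent would deviate.
mediocre: the cheap location nets 8; the prime location nets 14 − 11 = 3. mediocre stays.
A type deviates, so pooling fails.

No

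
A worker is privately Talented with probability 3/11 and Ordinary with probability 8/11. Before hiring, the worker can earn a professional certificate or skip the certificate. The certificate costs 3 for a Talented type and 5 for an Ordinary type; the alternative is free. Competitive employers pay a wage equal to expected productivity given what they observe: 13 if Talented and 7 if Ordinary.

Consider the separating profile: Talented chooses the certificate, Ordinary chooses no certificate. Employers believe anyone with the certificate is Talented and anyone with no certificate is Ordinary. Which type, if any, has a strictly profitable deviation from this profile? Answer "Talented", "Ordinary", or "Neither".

The certificate pays 13; no certificate pays 7.
Talented: assigned the certificate, nets 13 − 3 = 10; deviating to no certificate nets 7.
Ordinary: assigned no certificate, nets 7; deviating to the certificate nets 13 − 5 = 8.
The Ordinary type gains 1 by deviating.

Ordinary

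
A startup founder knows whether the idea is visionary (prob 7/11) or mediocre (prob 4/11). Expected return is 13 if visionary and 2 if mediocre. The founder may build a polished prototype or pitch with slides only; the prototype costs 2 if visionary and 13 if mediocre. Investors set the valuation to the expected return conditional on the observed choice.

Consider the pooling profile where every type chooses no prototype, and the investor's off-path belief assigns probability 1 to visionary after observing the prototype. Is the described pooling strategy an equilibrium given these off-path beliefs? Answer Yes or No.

On path, the investor holds the prior and pays 7/11·13 + 4/11·2 = 9. Off path (the prototype), believing visionary, it pays 13.
visionary: no prototype nets 9; the prototype nets 13 − 2 = 11. visionary would deviate.
mediocre: no prototype nets 9; the prototype nets 13 − 13 = 0. mediocre stays.
A type deviates, so pooling fails.

No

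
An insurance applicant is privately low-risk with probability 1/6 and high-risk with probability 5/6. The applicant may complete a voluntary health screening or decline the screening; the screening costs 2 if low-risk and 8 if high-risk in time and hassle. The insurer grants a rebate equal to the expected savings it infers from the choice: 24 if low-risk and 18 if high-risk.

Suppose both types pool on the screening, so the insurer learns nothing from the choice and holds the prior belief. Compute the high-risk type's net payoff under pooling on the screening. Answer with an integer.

11

Pooled rebate = 1/6·24 + 5/6·18 = 19.
high-risk pays cost 8 for the screening, so net payoff = 19 − 8 = 11.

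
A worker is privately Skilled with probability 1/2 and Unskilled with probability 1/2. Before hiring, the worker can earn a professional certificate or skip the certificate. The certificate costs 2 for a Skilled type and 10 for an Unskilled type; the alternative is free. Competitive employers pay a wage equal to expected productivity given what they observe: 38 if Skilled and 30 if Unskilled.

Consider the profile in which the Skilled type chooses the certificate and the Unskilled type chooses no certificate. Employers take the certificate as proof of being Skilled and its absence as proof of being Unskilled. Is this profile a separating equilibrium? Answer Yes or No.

Yes

Under these beliefs, the certificate earns wage 38 and no certificate earns wage 30.
Skilled: the certificate nets 38 − 2 = 36; no certificate nets 30. Skilled prefers the certificate.
Unskilled: the certificate nets 38 − 10 = 28; no certificate nets 30. Unskilled prefers no certificate.
Neither type deviates, so the separating profile is an equilibrium.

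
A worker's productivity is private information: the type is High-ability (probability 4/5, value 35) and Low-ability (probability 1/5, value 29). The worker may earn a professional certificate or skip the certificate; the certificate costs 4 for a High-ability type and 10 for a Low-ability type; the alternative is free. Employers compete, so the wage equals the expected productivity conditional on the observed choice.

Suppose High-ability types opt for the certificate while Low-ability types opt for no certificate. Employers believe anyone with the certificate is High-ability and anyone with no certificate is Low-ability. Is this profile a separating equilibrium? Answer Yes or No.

Under these beliefs, the certificate earns wage 35 and no certificate earns wage 29.
High-ability: the certificate nets 35 − 4 = 31; no certificate nets 29. High-ability prefers the certificate.
Low-ability: the certificate nets 35 − 10 = 25; no certificate nets 29. Low-ability prefers no certificate.
Neither type deviates, so the separating profile is an equilibrium.

Yes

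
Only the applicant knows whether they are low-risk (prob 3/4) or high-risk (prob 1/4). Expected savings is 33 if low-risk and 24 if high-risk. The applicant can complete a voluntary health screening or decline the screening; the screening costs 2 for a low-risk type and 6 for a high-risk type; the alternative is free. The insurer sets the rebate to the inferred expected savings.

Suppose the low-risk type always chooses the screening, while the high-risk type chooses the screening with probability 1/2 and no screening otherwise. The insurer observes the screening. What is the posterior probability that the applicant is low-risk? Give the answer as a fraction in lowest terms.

6/7

P(the screening) = (3/4)·1 + (1/4)·(1/2) = 7/8.
By Bayes' rule, P(low-risk | the screening) = (3/4) / (7/8) = 6/7.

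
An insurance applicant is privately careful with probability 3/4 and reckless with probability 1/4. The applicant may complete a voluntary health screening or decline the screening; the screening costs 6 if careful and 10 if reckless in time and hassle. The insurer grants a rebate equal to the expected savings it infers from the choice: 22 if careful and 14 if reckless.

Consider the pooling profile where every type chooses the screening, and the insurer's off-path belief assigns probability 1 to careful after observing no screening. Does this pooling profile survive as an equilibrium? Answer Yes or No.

No

On path, the insurer holds the prior and pays 3/4·22 + 1/4·14 = 20. Off path (no screening), believing careful, it pays 22.
careful: the screening nets 20 − 6 = 14; no screening nets 22. careful would deviate.
reckless: the screening nets 20 − 10 = 10; no screening nets 22. reckless would deviate.
A type deviates, so pooling fails.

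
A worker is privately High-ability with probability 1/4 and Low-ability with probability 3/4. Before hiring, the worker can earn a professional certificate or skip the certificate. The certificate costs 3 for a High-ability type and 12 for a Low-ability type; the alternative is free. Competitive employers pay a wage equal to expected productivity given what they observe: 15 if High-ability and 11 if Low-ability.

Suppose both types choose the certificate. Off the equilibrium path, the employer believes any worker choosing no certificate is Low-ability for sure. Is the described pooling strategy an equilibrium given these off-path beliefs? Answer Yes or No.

No

On path, the employer holds the prior and pays 1/4·15 + 3/4·11 = 12. Off path (no certificate), believing Low-ability, it pays 11.
High-ability: the certificate nets 12 − 3 = 9; no certificate nets 11. High-ability would deviate.
Low-ability: the certificate nets 12 − 12 = 0; no certificate nets 11. Low-ability would deviate.
A type deviates, so pooling fails.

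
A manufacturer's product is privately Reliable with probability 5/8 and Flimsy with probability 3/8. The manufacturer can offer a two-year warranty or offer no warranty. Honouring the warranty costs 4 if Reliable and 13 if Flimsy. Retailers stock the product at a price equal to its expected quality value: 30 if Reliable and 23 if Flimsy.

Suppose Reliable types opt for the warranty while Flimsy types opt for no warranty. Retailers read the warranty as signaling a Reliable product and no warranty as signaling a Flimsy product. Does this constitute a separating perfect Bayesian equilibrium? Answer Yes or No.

Yes

Under these beliefs, the warranty earns price 30 and no warranty earns price 23.
Reliable: the warranty nets 30 − 4 = 26; no warranty nets 23. Reliable prefers the warranty.
Flimsy: the warranty nets 30 − 13 = 17; no warranty nets 23. Flimsy prefers no warranty.
Neither type deviates, so the separating profile is an equilibrium.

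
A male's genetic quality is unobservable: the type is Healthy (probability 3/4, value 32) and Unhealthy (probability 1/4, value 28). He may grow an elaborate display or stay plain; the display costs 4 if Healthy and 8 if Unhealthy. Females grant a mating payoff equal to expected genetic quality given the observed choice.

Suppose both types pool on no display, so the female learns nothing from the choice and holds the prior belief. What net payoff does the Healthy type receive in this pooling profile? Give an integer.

31

Pooled mating payoff = 3/4·32 + 1/4·28 = 31.
Healthy pays no cost for no display, so net payoff = 31.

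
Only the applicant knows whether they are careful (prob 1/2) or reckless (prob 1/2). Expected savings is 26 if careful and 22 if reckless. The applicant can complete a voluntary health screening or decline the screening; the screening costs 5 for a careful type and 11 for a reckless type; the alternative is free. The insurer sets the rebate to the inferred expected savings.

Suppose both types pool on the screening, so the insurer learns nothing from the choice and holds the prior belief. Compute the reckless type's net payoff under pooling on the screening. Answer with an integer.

Pooled rebate = 1/2·26 + 1/2·22 = 24.
reckless pays cost 11 for the screening, so net payoff = 24 − 11 = 13.

13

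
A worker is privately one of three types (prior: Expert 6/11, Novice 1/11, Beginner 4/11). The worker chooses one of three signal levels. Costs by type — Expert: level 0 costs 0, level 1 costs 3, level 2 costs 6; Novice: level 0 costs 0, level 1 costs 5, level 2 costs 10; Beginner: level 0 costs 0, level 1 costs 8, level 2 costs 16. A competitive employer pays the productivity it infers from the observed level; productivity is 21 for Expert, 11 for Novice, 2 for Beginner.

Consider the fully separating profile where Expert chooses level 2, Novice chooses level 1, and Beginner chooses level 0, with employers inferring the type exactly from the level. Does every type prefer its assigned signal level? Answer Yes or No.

Separating wages: level 2 → 21, level 1 → 11, level 0 → 2.
Expert (assigned level 2): level 0: 2 − 0 = 2; level 1: 11 − 3 = 8; level 2: 21 − 6 = 15. Expert stays.
Novice (assigned level 1): level 0: 2 − 0 = 2; level 1: 11 − 5 = 6; level 2: 21 − 10 = 11. Novice prefers level 2.
Beginner (assigned level 0): level 0: 2 − 0 = 2; level 1: 11 − 8 = 3; level 2: 21 − 16 = 5. Beginner prefers level 2.
At least one type deviates; the separating profile fails.

No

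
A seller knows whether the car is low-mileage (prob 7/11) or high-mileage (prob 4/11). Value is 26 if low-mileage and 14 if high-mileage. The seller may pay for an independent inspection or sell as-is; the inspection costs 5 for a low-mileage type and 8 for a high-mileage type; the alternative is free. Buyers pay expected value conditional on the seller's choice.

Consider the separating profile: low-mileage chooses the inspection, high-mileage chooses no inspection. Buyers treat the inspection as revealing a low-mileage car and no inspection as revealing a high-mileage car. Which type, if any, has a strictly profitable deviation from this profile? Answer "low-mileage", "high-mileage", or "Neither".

high-mileage

The inspection pays 26; no inspection pays 14.
low-mileage: assigned the inspection, nets 26 − 5 = 21; deviating to no inspection nets 14.
high-mileage: assigned no inspection, nets 14; deviating to the inspection nets 26 − 8 = 18.
The high-mileage type gains 4 by deviating.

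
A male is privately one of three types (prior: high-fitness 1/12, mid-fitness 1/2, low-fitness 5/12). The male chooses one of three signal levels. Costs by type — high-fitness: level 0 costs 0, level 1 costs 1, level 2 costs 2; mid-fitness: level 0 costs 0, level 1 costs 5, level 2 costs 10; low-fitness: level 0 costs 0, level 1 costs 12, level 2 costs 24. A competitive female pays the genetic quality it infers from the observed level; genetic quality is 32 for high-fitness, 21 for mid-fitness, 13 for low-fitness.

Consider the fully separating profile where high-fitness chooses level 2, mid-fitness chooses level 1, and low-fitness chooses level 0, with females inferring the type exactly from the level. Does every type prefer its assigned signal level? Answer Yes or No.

No

Separating mating payoffs: level 2 → 32, level 1 → 21, level 0 → 13.
high-fitness (assigned level 2): level 0: 13 − 0 = 13; level 1: 21 − 1 = 20; level 2: 32 − 2 = 30. high-fitness stays.
mid-fitness (assigned level 1): level 0: 13 − 0 = 13; level 1: 21 − 5 = 16; level 2: 32 − 10 = 22. mid-fitness prefers level 2.
low-fitness (assigned level 0): level 0: 13 − 0 = 13; level 1: 21 − 12 = 9; level 2: 32 − 24 = 8. low-fitness stays.
At least one type deviates; the separating profile fails.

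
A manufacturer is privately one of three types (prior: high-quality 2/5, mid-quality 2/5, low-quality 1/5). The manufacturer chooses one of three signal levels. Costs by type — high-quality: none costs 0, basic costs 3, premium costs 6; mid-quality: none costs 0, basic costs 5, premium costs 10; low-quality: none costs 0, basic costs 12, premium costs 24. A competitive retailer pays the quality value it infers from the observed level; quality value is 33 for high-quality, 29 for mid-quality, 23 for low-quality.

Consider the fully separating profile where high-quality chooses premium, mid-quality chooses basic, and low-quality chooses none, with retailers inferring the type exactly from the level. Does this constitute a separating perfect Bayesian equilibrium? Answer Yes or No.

Yes

Separating prices: premium → 33, basic → 29, none → 23.
high-quality (assigned premium): none: 23 − 0 = 23; basic: 29 − 3 = 26; premium: 33 − 6 = 27. high-quality stays.
mid-quality (assigned basic): none: 23 − 0 = 23; basic: 29 − 5 = 24; premium: 33 − 10 = 23. mid-quality stays.
low-quality (assigned none): none: 23 − 0 = 23; basic: 29 − 12 = 17; premium: 33 − 24 = 9. low-quality stays.
Every type prefers its assigned level; separation holds.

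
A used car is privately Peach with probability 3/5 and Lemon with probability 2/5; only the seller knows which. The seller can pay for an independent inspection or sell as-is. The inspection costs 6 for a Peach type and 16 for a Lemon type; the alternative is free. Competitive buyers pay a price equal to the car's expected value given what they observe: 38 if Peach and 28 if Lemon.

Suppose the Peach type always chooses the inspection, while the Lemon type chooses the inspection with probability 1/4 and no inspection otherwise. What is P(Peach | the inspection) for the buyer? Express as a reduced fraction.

6/7

P(the inspection) = (3/5)·1 + (2/5)·(1/4) = 7/10.
By Bayes' rule, P(Peach | the inspection) = (3/5) / (7/10) = 6/7.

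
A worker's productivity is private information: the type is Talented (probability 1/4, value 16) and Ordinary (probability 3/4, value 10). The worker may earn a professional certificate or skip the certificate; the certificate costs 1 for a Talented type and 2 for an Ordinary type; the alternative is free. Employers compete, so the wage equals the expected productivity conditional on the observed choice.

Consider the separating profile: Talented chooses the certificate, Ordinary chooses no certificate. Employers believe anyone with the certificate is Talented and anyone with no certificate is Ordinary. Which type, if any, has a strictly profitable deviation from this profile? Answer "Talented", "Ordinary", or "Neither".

The certificate pays 16; no certificate pays 10.
Talented: assigned the certificate, nets 16 − 1 = 15; deviating to no certificate nets 10.
Ordinary: assigned no certificate, nets 10; deviating to the certificate nets 16 − 2 = 14.
The Ordinary type gains 4 by deviating.

Ordinary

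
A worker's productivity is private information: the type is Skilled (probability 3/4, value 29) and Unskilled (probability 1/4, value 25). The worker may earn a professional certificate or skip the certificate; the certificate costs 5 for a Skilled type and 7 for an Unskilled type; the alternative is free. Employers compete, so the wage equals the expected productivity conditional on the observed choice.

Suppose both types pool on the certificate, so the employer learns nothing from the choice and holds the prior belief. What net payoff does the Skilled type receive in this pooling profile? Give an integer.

23

Pooled wage = 3/4·29 + 1/4·25 = 28.
Skilled pays cost 5 for the certificate, so net payoff = 28 − 5 = 23.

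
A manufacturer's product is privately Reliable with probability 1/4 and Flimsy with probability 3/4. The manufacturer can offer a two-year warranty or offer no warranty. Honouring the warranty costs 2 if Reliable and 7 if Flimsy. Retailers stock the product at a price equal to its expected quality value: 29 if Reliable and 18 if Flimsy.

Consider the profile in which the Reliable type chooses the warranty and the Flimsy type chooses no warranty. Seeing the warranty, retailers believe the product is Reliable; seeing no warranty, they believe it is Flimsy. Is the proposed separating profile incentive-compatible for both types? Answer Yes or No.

No

Under these beliefs, the warranty earns price 29 and no warranty earns price 18.
Reliable: the warranty nets 29 − 2 = 27; no warranty nets 18. Reliable prefers the warranty.
Flimsy: the warranty nets 29 − 7 = 22; no warranty nets 18. Flimsy would deviate to the warranty.
Flimsy has a profitable deviation, so the profile is not an equilibrium.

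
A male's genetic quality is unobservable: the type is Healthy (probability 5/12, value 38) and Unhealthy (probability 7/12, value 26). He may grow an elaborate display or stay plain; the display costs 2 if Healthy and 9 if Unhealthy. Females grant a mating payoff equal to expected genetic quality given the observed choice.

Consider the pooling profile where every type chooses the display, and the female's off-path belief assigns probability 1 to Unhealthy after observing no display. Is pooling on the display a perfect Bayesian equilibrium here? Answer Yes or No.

On path, the female holds the prior and pays 5/12·38 + 7/12·26 = 31. Off path (no display), believing Unhealthy, it pays 26.
Healthy: the display nets 31 − 2 = 29; no display nets 26. Healthy stays.
Unhealthy: the display nets 31 − 9 = 22; no display nets 26. Unhealthy would deviate.
A type deviates, so pooling fails.

No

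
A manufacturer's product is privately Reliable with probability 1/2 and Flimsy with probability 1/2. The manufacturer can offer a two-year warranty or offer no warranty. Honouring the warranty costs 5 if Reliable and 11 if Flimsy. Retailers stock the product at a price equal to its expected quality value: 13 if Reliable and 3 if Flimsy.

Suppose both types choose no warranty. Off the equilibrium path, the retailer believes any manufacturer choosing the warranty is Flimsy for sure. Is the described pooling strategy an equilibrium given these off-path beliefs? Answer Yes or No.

On path, the retailer holds the prior and pays 1/2·13 + 1/2·3 = 8. Off path (the warranty), believing Flimsy, it pays 3.
Reliable: no warranty nets 8; the warranty nets 3 − 5 = -2. Reliable stays.
Flimsy: no warranty nets 8; the warranty nets 3 − 11 = -8. Flimsy stays.
No type deviates, so pooling is sustained.

Yes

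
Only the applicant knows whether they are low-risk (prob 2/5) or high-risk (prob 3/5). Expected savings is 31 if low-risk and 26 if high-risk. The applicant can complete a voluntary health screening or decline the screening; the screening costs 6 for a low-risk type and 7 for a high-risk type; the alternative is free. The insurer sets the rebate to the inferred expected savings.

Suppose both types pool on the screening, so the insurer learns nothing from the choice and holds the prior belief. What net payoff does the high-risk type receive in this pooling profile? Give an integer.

Pooled rebate = 2/5·31 + 3/5·26 = 28.
high-risk pays cost 7 for the screening, so net payoff = 28 − 7 = 21.

21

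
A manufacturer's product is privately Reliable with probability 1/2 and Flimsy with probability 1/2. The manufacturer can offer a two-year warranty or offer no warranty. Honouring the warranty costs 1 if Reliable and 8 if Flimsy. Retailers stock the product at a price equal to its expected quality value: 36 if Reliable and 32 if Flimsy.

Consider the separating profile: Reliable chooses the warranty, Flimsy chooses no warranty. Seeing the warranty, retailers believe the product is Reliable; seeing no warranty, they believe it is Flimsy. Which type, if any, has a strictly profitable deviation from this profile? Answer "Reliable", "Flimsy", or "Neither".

The warranty pays 36; no warranty pays 32.
Reliable: assigned the warranty, nets 36 − 1 = 35; deviating to no warranty nets 32.
Flimsy: assigned no warranty, nets 32; deviating to the warranty nets 36 − 8 = 28.
Both types strictly prefer their assigned action; no profitable deviation.

Neither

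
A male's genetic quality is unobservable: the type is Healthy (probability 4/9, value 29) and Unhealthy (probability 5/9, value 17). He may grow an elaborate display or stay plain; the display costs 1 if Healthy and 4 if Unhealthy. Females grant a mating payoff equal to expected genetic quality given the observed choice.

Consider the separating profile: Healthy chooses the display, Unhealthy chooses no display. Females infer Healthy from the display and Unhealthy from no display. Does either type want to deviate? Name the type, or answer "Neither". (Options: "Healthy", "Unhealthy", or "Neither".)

The display pays 29; no display pays 17.
Healthy: assigned the display, nets 29 − 1 = 28; deviating to no display nets 17.
Unhealthy: assigned no display, nets 17; deviating to the display nets 29 − 4 = 25.
The Unhealthy type gains 8 by deviating.

Unhealthy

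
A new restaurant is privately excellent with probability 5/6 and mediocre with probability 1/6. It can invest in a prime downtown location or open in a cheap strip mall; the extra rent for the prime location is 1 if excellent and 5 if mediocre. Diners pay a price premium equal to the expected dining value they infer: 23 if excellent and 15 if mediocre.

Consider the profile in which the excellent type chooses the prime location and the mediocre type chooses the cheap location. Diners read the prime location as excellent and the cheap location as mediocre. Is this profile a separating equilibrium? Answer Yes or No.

No

Under these beliefs, the prime location earns price premium 23 and the cheap location earns price premium 15.
excellent: the prime location nets 23 − 1 = 22; the cheap location nets 15. excellent prefers the prime location.
mediocre: the prime location nets 23 − 5 = 18; the cheap location nets 15. mediocre would deviate to the prime location.
mediocre has a profitable deviation, so the profile is not an equilibrium.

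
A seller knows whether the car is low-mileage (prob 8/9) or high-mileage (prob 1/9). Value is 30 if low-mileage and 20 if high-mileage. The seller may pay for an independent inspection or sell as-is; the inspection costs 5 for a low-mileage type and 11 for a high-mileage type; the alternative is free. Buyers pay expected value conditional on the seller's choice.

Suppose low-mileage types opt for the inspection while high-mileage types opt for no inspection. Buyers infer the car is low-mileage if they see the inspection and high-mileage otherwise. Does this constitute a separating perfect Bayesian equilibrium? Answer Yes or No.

Under these beliefs, the inspection earns price 30 and no inspection earns price 20.
low-mileage: the inspection nets 30 − 5 = 25; no inspection nets 20. low-mileage prefers the inspection.
high-mileage: the inspection nets 30 − 11 = 19; no inspection nets 20. high-mileage prefers no inspection.
Neither type deviates, so the separating profile is an equilibrium.

Yes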